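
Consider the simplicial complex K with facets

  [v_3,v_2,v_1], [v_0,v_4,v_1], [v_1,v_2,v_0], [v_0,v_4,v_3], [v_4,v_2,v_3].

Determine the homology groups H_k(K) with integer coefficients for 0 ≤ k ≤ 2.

We work with the vertex ordering v_0 < v_1 < v_2 < v_3 < v_4. The simplices of K, each written with vertices in increasing order, are:

  0-simplices (5): [v_0], [v_1], [v_2], [v_3], [v_4]
  1-simplices (10): [v_0,v_1], [v_0,v_2], [v_0,v_3], [v_0,v_4], [v_1,v_2], [v_1,v_3], [v_1,v_4], [v_2,v_3], [v_2,v_4], [v_3,v_4]
  2-simplices (5): [v_0,v_1,v_2], [v_0,v_1,v_4], [v_0,v_3,v_4], [v_1,v_2,v_3], [v_2,v_3,v_4]

so the chain groups are C_0 ≅ Z^5, C_1 ≅ Z^10, C_2 ≅ Z^5.

Boundary ∂_1: C_1 → C_0 is given by ∂[p,q] = [q] − [p].
The 5×10 boundary matrix has rank 4 and Smith normal form diag(1,1,1,1).

∂_2: C_2 → C_1 sends each 2-simplex [p,q,r] to [q,r] − [p,r] + [p,q]. For instance
  ∂[v_0,v_1,v_2] = [v_1,v_2] − [v_0,v_2] + [v_0,v_1],
  ∂[v_2,v_3,v_4] = [v_3,v_4] − [v_2,v_4] + [v_2,v_3].
As a 10×5 matrix over Z this has rank 5, with invariant factors (1,1,1,1,1).

Now H_k = ker ∂_k / im ∂_{k+1}, so:

  H_0: rank C_0 − rank ∂_1 = 5 − 4 = 1, and the invariant factors of ∂_1 are all 1, so H_0 = Z.
  H_1: rank ker ∂_1 − rank ∂_2 = (10 − 4) − 5 = 1, and the invariant factors of ∂_2 are all 1, so H_1 = Z.
  H_2: rank ker ∂_2 − rank ∂_3 = (5 − 5) − 0 = 0, and there is no ∂_3, so H_2 = 0.

As a check, the Euler characteristic is 5 − 10 + 5 = 0, which agrees with 1 − 1 + 0 = 0.

H_0 = Z,  H_1 = Z,  H_2 = 0.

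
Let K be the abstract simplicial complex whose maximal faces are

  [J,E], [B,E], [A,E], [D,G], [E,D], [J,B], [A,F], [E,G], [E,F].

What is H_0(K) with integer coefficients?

K has 7 vertices, 9 edges.
rank ∂_0 = 0, rank ∂_1 = 6 ⇒ b_0 = 7 − 0 − 6 = 1; all invariant factors of ∂_1 are 1 so no torsion. So H_0 ≅ Z.

H_0 ≅ Z.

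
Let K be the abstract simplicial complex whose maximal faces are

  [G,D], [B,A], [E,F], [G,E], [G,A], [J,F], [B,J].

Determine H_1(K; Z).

K has 7 vertices, 7 edges.
rank ∂_1 = 6, rank ∂_2 = 0 ⇒ b_1 = 7 − 6 − 0 = 1. So H_1 = Z.

H_1 ≅ Z.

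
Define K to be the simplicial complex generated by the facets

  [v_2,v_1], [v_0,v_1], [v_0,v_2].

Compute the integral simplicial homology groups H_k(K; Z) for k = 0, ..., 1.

H_0 = Z,  H_1 = Z.

Order the vertices as v_0 < v_1 < v_2. Listing each simplex with vertices in this order, K has dimension 1 with simplices:

  0-simplices (3): [v_0], [v_1], [v_2]
  1-simplices (3): [v_0,v_1], [v_0,v_2], [v_1,v_2]

so the chain groups are C_0 ≅ Z^3, C_1 ≅ Z^3.

The boundary map ∂_1: C_1 → C_0 maps an edge to its endpoints' difference, ∂[p,q] = q − p. For instance
  ∂[v_0,v_2] = [v_2] − [v_0].
As a 3×3 matrix over Z this has rank 2, with invariant factors (1,1).

Now H_k = ker ∂_k / im ∂_{k+1}, so:

  H_0: rank C_0 − rank ∂_1 = 3 − 2 = 1, and the invariant factors of ∂_1 are all 1, so H_0 = Z.
  H_1: rank ker ∂_1 − rank ∂_2 = (3 − 2) − 0 = 1, and there is no ∂_2, so H_1 = Z.

(K is a triangulation of the circle S^1.)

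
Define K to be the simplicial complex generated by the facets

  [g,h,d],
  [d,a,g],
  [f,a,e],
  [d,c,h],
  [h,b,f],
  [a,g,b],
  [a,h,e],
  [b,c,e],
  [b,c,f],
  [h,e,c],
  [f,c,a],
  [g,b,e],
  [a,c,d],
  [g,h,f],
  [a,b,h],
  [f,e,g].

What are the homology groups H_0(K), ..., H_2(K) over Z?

H_0 = Z,  H_1 = Z^2,  H_2 = Z.

Take the total order a < b < c < d < e < f < g < h on the vertex set. Then K (dimension 2) consists of the simplices:

  0-simplices (8): a, b, c, d, e, f, g, h
  1-simplices (24): ab, ac, ad, ae, af, ag, ah, bc, be, bf, bg, bh, cd, ce, cf, ch, dg, dh, ef, eg, eh, fg, fh, gh
  2-simplices (16): abg, abh, acd, acf, adg, aef, aeh, bce, bcf, beg, bfh, cdh, ceh, dgh, efg, fgh

giving chain groups C_0 ≅ Z^8, C_1 ≅ Z^24, C_2 ≅ Z^16.

The boundary map ∂_1: C_1 → C_0 maps an edge to its endpoints' difference, ∂[p,q] = q − p.
This gives a 8×24 integer matrix of rank 7; reducing to Smith normal form yields diagonal entries (1,1,1,1,1,1,1).

The boundary map ∂_2: C_2 → C_1 maps a triangle to the signed sum of its edges. For instance
  ∂dgh = gh − dh + dg,
  ∂aef = ef − af + ae.
This gives a 24×16 integer matrix of rank 15; reducing to Smith normal form yields diagonal entries (1,1,1,1,1,1,1,1,1,1,1,1,1,1,1).

Computing H_k = (kernel of ∂_k) / (image of ∂_{k+1}):

  H_0: rank C_0 − rank ∂_1 = 8 − 7 = 1, and the invariant factors of ∂_1 are all 1, so H_0 ≅ Z.
  H_1: rank ker ∂_1 − rank ∂_2 = (24 − 7) − 15 = 2, and the invariant factors of ∂_2 are all 1, so H_1 ≅ Z^2.
  H_2: rank ker ∂_2 − rank ∂_3 = (16 − 15) − 0 = 1, and there is no ∂_3, so H_2 ≅ Z.

As a check, the Euler characteristic is 8 − 24 + 16 = 0, which agrees with 1 − 2 + 1 = 0.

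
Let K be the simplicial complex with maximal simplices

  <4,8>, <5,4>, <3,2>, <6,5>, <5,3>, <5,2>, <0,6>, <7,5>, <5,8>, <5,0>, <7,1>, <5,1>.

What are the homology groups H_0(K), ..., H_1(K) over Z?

K has 9 vertices, 12 edges.
rank ∂_0 = 0, rank ∂_1 = 8 ⇒ b_0 = 9 − 0 − 8 = 1; all invariant factors of ∂_1 are 1 so no torsion. So H_0 ≅ Z.
rank ∂_1 = 8, rank ∂_2 = 0 ⇒ b_1 = 12 − 8 − 0 = 4. So H_1 ≅ Z^4.

H_0 = Z,  H_1 = Z^4.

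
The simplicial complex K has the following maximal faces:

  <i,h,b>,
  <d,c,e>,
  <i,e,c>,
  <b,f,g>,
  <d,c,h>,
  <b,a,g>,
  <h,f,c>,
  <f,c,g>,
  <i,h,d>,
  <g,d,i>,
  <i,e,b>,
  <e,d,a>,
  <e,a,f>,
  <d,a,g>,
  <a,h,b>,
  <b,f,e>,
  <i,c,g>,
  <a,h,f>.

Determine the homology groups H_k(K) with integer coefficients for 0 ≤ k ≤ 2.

H_0 ≅ Z,  H_1 ≅ Z × Z/2,  H_2 = 0.

We work with the vertex ordering a < b < c < d < e < f < g < h < i. The simplices of K, each written with vertices in increasing order, are:

  0-simplices (9): a, b, c, d, e, f, g, h, i
  1-simplices (27): ab, ad, ae, af, ag, ah, be, bf, bg, bh, bi, cd, ce, cf, cg, ch, ci, de, dg, dh, di, ef, ei, fg, fh, gi, hi
  2-simplices (18): abg, abh, ade, adg, aef, afh, bef, bei, bfg, bhi, cde, cdh, cei, cfg, cfh, cgi, dgi, dhi

so the chain groups are C_0 ≅ Z^9, C_1 ≅ Z^27, C_2 ≅ Z^18.

The boundary map ∂_1: C_1 → C_0 sends each edge [p,q] (with p < q) to q − p.
As a 9×27 matrix over Z this has rank 8, with invariant factors (1,1,1,1,1,1,1,1).

The boundary map ∂_2: C_2 → C_1 acts by ∂[p,q,r] = [q,r] − [p,r] + [p,q]. For instance
  ∂bfg = fg − bg + bf,
  ∂cdh = dh − ch + cd.
The resulting 27×18 matrix has rank 18, and its Smith normal form has invariant factors (1,1,1,1,1,1,1,1,1,1,1,1,1,1,1,1,1,2).

Computing H_k = (kernel of ∂_k) / (image of ∂_{k+1}):

  H_0: rank C_0 − rank ∂_1 = 9 − 8 = 1, and the invariant factors of ∂_1 are all 1, so H_0 ≅ Z.
  H_1: rank ker ∂_1 − rank ∂_2 = (27 − 8) − 18 = 1, and ∂_2 has invariant factor 2 > 1, so H_1 ≅ Z × Z/2.
  H_2: rank ker ∂_2 − rank ∂_3 = (18 − 18) − 0 = 0, and there is no ∂_3, so H_2 ≅ 0.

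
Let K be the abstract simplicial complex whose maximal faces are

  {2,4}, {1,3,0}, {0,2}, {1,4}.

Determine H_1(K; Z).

K has 5 vertices, 6 edges, 1 triangle.
rank ∂_1 = 4, rank ∂_2 = 1 ⇒ b_1 = 6 − 4 − 1 = 1; all invariant factors of ∂_2 are 1 so no torsion. So H_1 ≅ Z.

H_1 ≅ Z.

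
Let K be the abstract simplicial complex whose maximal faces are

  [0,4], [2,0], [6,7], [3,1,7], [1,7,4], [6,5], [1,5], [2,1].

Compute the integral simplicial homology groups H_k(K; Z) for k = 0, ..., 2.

H_0 ≅ Z,  H_1 ≅ Z^2,  H_2 = 0.

Take the total order 0 < 1 < 2 < 3 < 4 < 5 < 6 < 7 on the vertex set. Then K (dimension 2) consists of the simplices:

  0-simplices (8): [0], [1], [2], [3], [4], [5], [6], [7]
  1-simplices (11): [0,2], [0,4], [1,2], [1,3], [1,4], [1,5], [1,7], [3,7], [4,7], [5,6], [6,7]
  2-simplices (2): [1,3,7], [1,4,7]

Hence C_0 ≅ Z^8, C_1 ≅ Z^11, C_2 ≅ Z^2.

∂_1: C_1 → C_0 sends each edge [p,q] (with p < q) to q − p. For instance
  ∂[0,4] = [4] − [0].
The resulting 8×11 matrix has rank 7, and its Smith normal form has invariant factors (1,1,1,1,1,1,1).

Boundary ∂_2: C_2 → C_1 maps a triangle to the signed sum of its edges. For instance
  ∂[1,4,7] = [4,7] − [1,7] + [1,4],
  ∂[1,3,7] = [3,7] − [1,7] + [1,3].
As a 11×2 matrix over Z this has rank 2, with invariant factors (1,1).

Computing H_k = (kernel of ∂_k) / (image of ∂_{k+1}):

  H_0: rank C_0 − rank ∂_1 = 8 − 7 = 1, and the invariant factors of ∂_1 are all 1, so H_0 = Z.
  H_1: rank ker ∂_1 − rank ∂_2 = (11 − 7) − 2 = 2, and the invariant factors of ∂_2 are all 1, so H_1 = Z^2.
  H_2: rank ker ∂_2 − rank ∂_3 = (2 − 2) − 0 = 0, and there is no ∂_3, so H_2 = 0.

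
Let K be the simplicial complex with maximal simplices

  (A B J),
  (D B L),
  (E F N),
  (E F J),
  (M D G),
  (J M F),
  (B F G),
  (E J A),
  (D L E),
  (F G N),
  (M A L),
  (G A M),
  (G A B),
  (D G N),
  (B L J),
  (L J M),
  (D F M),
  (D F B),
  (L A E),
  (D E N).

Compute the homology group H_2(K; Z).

Fix the vertex order A < B < D < E < F < G < J < L < M < N and write every simplex with vertices in increasing order. Then dim K = 2 and the simplices of K are:

  0-simplices (10): A, B, D, E, F, G, J, L, M, N
  1-simplices (30): AB, AE, AG, AJ, AL, AM, BD, BF, BG, BJ, BL, DE, DF, DG, DL, DM, DN, EF, EJ, EL, EN, FG, FJ, FM, FN, GM, GN, JL, JM, LM
  2-simplices (20): ABG, ABJ, AEJ, AEL, AGM, ALM, BDF, BDL, BFG, BJL, DEL, DEN, DFM, DGM, DGN, EFJ, EFN, FGN, FJM, JLM

giving chain groups C_0 ≅ Z^10, C_1 ≅ Z^30, C_2 ≅ Z^20.

The boundary map ∂_1: C_1 → C_0 is given by ∂[p,q] = [q] − [p].
The resulting 10×30 matrix has rank 9, and its Smith normal form has invariant factors (1,1,1,1,1,1,1,1,1).

Boundary ∂_2: C_2 → C_1 sends each 2-simplex [p,q,r] to [q,r] − [p,r] + [p,q]. For instance
  ∂JLM = LM − JM + JL,
  ∂BFG = FG − BG + BF.
The resulting 30×20 matrix has rank 20, and its Smith normal form has invariant factors (1,1,1,1,1,1,1,1,1,1,1,1,1,1,1,1,1,1,1,2).

Now H_k = ker ∂_k / im ∂_{k+1}, so:

  H_2: rank ker ∂_2 − rank ∂_3 = (20 − 20) − 0 = 0, and there is no ∂_3, so H_2 = 0.

H_2 ≅ 0.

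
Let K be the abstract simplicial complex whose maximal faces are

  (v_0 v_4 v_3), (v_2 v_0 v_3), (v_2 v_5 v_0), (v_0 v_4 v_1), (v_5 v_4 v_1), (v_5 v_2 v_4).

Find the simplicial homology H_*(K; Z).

H_0 ≅ Z,  H_1 ≅ Z,  H_2 = 0.

Take the total order v_0 < v_1 < v_2 < v_3 < v_4 < v_5 on the vertex set. Then K (dimension 2) consists of the simplices:

  0-simplices (6): [v_0], [v_1], [v_2], [v_3], [v_4], [v_5]
  1-simplices (12): [v_0,v_1], [v_0,v_2], [v_0,v_3], [v_0,v_4], [v_0,v_5], [v_1,v_4], [v_1,v_5], [v_2,v_3], [v_2,v_4], [v_2,v_5], [v_3,v_4], [v_4,v_5]
  2-simplices (6): [v_0,v_1,v_4], [v_0,v_2,v_3], [v_0,v_2,v_5], [v_0,v_3,v_4], [v_1,v_4,v_5], [v_2,v_4,v_5]

giving chain groups C_0 ≅ Z^6, C_1 ≅ Z^12, C_2 ≅ Z^6.

The boundary map ∂_1: C_1 → C_0 is given by ∂[p,q] = [q] − [p].
This gives a 6×12 integer matrix of rank 5; reducing to Smith normal form yields diagonal entries (1,1,1,1,1).

∂_2: C_2 → C_1 sends each 2-simplex [p,q,r] to [q,r] − [p,r] + [p,q]. For instance
  ∂[v_0,v_2,v_5] = [v_2,v_5] − [v_0,v_5] + [v_0,v_2],
  ∂[v_2,v_4,v_5] = [v_4,v_5] − [v_2,v_5] + [v_2,v_4].
This gives a 12×6 integer matrix of rank 6; reducing to Smith normal form yields diagonal entries (1,1,1,1,1,1).

Computing H_k = (kernel of ∂_k) / (image of ∂_{k+1}):

  H_0: rank C_0 − rank ∂_1 = 6 − 5 = 1, and the invariant factors of ∂_1 are all 1, so H_0 ≅ Z.
  H_1: rank ker ∂_1 − rank ∂_2 = (12 − 5) − 6 = 1, and the invariant factors of ∂_2 are all 1, so H_1 ≅ Z.
  H_2: rank ker ∂_2 − rank ∂_3 = (6 − 6) − 0 = 0, and there is no ∂_3, so H_2 ≅ 0.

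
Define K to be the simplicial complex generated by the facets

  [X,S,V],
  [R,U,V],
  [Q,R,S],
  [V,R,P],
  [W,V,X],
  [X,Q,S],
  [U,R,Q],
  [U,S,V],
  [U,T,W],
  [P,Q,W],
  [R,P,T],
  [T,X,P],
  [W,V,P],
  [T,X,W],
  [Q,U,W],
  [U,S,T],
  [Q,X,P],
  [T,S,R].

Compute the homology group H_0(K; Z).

H_0 ≅ Z.

Fix the vertex order P < Q < R < S < T < U < V < W < X and write every simplex with vertices in increasing order. Then dim K = 2 and the simplices of K are:

  0-simplices (9): P, Q, R, S, T, U, V, W, X
  1-simplices (27): PQ, PR, PT, PV, PW, PX, QR, QS, QU, QW, QX, RS, RT, RU, RV, ST, SU, SV, SX, TU, TW, TX, UV, UW, VW, VX, WX
  2-simplices (18): PQW, PQX, PRT, PRV, PTX, PVW, QRS, QRU, QSX, QUW, RST, RUV, STU, SUV, SVX, TUW, TWX, VWX

so the chain groups are C_0 ≅ Z^9, C_1 ≅ Z^27, C_2 ≅ Z^18.

Boundary ∂_1: C_1 → C_0 is given by ∂[p,q] = [q] − [p].
As a 9×27 matrix over Z this has rank 8, with invariant factors (1,1,1,1,1,1,1,1).

The boundary map ∂_2: C_2 → C_1 sends each 2-simplex [p,q,r] to [q,r] − [p,r] + [p,q]. For instance
  ∂TWX = WX − TX + TW,
  ∂TUW = UW − TW + TU.
This gives a 27×18 integer matrix of rank 18; reducing to Smith normal form yields diagonal entries (1,1,1,1,1,1,1,1,1,1,1,1,1,1,1,1,1,2).

Now H_k = ker ∂_k / im ∂_{k+1}, so:

  H_0: rank C_0 − rank ∂_1 = 9 − 8 = 1, and the invariant factors of ∂_1 are all 1, so H_0 = Z.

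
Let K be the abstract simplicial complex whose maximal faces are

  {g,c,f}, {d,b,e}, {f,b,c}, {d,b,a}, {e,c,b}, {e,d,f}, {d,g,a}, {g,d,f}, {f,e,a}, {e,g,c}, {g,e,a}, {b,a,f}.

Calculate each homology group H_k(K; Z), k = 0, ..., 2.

We work with the vertex ordering a < b < c < d < e < f < g. The simplices of K, each written with vertices in increasing order, are:

  0-simplices (7): a, b, c, d, e, f, g
  1-simplices (18): ab, ad, ae, af, ag, bc, bd, be, bf, ce, cf, cg, de, df, dg, ef, eg, fg
  2-simplices (12): abd, abf, adg, aef, aeg, bce, bcf, bde, ceg, cfg, def, dfg

so the chain groups are C_0 ≅ Z^7, C_1 ≅ Z^18, C_2 ≅ Z^12.

Boundary ∂_1: C_1 → C_0 is given by ∂[p,q] = [q] − [p]. For instance
  ∂ce = e − c.
This gives a 7×18 integer matrix of rank 6; reducing to Smith normal form yields diagonal entries (1,1,1,1,1,1).

∂_2: C_2 → C_1 acts by ∂[p,q,r] = [q,r] − [p,r] + [p,q]. For instance
  ∂def = ef − df + de,
  ∂adg = dg − ag + ad.
The resulting 18×12 matrix has rank 12, and its Smith normal form has invariant factors (1,1,1,1,1,1,1,1,1,1,1,2).

From H_k ≅ ker(∂_k) / im(∂_{k+1}) we obtain:

  H_0: rank C_0 − rank ∂_1 = 7 − 6 = 1, and the invariant factors of ∂_1 are all 1, so H_0 = Z.
  H_1: rank ker ∂_1 − rank ∂_2 = (18 − 6) − 12 = 0, and ∂_2 has invariant factor 2 > 1, so H_1 = Z/2.
  H_2: rank ker ∂_2 − rank ∂_3 = (12 − 12) − 0 = 0, and there is no ∂_3, so H_2 = 0.

(K is a triangulation of the real projective plane RP^2.)

H_0 ≅ Z,  H_1 ≅ Z/2,  H_2 = 0.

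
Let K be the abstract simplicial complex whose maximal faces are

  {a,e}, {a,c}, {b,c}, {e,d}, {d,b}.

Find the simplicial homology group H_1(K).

H_1 = Z.

Fix the vertex order a < b < c < d < e and write every simplex with vertices in increasing order. Then dim K = 1 and the simplices of K are:

  0-simplices (5): a, b, c, d, e
  1-simplices (5): ac, ae, bc, bd, de

so the chain groups are C_0 ≅ Z^5, C_1 ≅ Z^5.

∂_1: C_1 → C_0 is given by ∂[p,q] = [q] − [p]. For instance
  ∂de = e − d.
The 5×5 boundary matrix has rank 4 and Smith normal form diag(1,1,1,1).

Now H_k = ker ∂_k / im ∂_{k+1}, so:

  H_1: rank ker ∂_1 − rank ∂_2 = (5 − 4) − 0 = 1, and there is no ∂_2, so H_1 = Z.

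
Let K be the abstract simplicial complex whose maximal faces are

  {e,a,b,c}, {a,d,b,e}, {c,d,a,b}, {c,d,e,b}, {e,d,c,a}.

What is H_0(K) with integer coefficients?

H_0 ≅ Z.

Fix the vertex order a < b < c < d < e and write every simplex with vertices in increasing order. Then dim K = 3 and the simplices of K are:

  0-simplices (5): a, b, c, d, e
  1-simplices (10): ab, ac, ad, ae, bc, bd, be, cd, ce, de
  2-simplices (10): abc, abd, abe, acd, ace, ade, bcd, bce, bde, cde
  3-simplices (5): abcd, abce, abde, acde, bcde

so the chain groups are C_0 ≅ Z^5, C_1 ≅ Z^10, C_2 ≅ Z^10, C_3 ≅ Z^5.

∂_1: C_1 → C_0 sends each edge [p,q] (with p < q) to q − p.
The 5×10 boundary matrix has rank 4 and Smith normal form diag(1,1,1,1).

Boundary ∂_2: C_2 → C_1 maps a triangle to the signed sum of its edges. For instance
  ∂acd = cd − ad + ac,
  ∂abe = be − ae + ab.
The 10×10 boundary matrix has rank 6 and Smith normal form diag(1,1,1,1,1,1).

∂_3: C_3 → C_2 sends each 3-simplex σ to the alternating sum Σ_i (−1)^i (σ with its i-th vertex removed). For instance
  ∂abde = bde − ade + abe − abd,
  ∂abce = bce − ace + abe − abc.
The resulting 10×5 matrix has rank 4, and its Smith normal form has invariant factors (1,1,1,1).

Now H_k = ker ∂_k / im ∂_{k+1}, so:

  H_0: rank C_0 − rank ∂_1 = 5 − 4 = 1, and the invariant factors of ∂_1 are all 1, so H_0 = Z.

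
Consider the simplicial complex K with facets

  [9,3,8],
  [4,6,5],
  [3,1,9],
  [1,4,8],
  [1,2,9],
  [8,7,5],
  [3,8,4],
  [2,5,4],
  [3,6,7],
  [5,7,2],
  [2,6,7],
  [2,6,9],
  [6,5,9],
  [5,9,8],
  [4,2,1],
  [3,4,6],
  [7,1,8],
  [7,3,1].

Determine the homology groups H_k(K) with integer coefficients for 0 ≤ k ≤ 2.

H_0 = Z,  H_1 = Z ⊕ Z_2,  H_2 = 0.

Fix the vertex order 1 < 2 < 3 < 4 < 5 < 6 < 7 < 8 < 9 and write every simplex with vertices in increasing order. Then dim K = 2 and the simplices of K are:

  0-simplices (9): [1], [2], [3], [4], [5], [6], [7], [8], [9]
  1-simplices (27): (27 of them)
  2-simplices (18): [1,2,4], [1,2,9], [1,3,7], [1,3,9], [1,4,8], [1,7,8], [2,4,5], [2,5,7], [2,6,7], [2,6,9], [3,4,6], [3,4,8], [3,6,7], [3,8,9], [4,5,6], [5,6,9], [5,7,8], [5,8,9]

Hence C_0 ≅ Z^9, C_1 ≅ Z^27, C_2 ≅ Z^18.

The boundary map ∂_1: C_1 → C_0 sends each edge [p,q] (with p < q) to q − p.
This gives a 9×27 integer matrix of rank 8; reducing to Smith normal form yields diagonal entries (1,1,1,1,1,1,1,1).

∂_2: C_2 → C_1 maps a triangle to the signed sum of its edges. For instance
  ∂[5,7,8] = [7,8] − [5,8] + [5,7],
  ∂[5,6,9] = [6,9] − [5,9] + [5,6].
The 27×18 boundary matrix has rank 18 and Smith normal form diag(1,1,1,1,1,1,1,1,1,1,1,1,1,1,1,1,1,2).

Now H_k = ker ∂_k / im ∂_{k+1}, so:

  H_0: rank C_0 − rank ∂_1 = 9 − 8 = 1, and the invariant factors of ∂_1 are all 1, so H_0 = Z.
  H_1: rank ker ∂_1 − rank ∂_2 = (27 − 8) − 18 = 1, and ∂_2 has invariant factor 2 > 1, so H_1 = Z ⊕ Z_2.
  H_2: rank ker ∂_2 − rank ∂_3 = (18 − 18) − 0 = 0, and there is no ∂_3, so H_2 = 0.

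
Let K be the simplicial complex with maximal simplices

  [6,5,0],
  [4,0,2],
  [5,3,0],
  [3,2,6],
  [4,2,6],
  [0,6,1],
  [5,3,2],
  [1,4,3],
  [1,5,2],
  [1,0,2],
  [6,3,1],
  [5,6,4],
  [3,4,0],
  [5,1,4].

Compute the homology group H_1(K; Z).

H_1 ≅ Z^2.

We work with the vertex ordering 0 < 1 < 2 < 3 < 4 < 5 < 6. The simplices of K, each written with vertices in increasing order, are:

  0-simplices (7): [0], [1], [2], [3], [4], [5], [6]
  1-simplices (21): [0,1], [0,2], [0,3], [0,4], [0,5], [0,6], [1,2], [1,3], [1,4], [1,5], [1,6], [2,3], [2,4], [2,5], [2,6], [3,4], [3,5], [3,6], [4,5], [4,6], [5,6]
  2-simplices (14): [0,1,2], [0,1,6], [0,2,4], [0,3,4], [0,3,5], [0,5,6], [1,2,5], [1,3,4], [1,3,6], [1,4,5], [2,3,5], [2,3,6], [2,4,6], [4,5,6]

so the chain groups are C_0 ≅ Z^7, C_1 ≅ Z^21, C_2 ≅ Z^14.

∂_1: C_1 → C_0 maps an edge to its endpoints' difference, ∂[p,q] = q − p.
The resulting 7×21 matrix has rank 6, and its Smith normal form has invariant factors (1,1,1,1,1,1).

Boundary ∂_2: C_2 → C_1 maps a triangle to the signed sum of its edges. For instance
  ∂[0,5,6] = [5,6] − [0,6] + [0,5],
  ∂[1,4,5] = [4,5] − [1,5] + [1,4].
The resulting 21×14 matrix has rank 13, and its Smith normal form has invariant factors (1,1,1,1,1,1,1,1,1,1,1,1,1).

From H_k ≅ ker(∂_k) / im(∂_{k+1}) we obtain:

  H_1: rank ker ∂_1 − rank ∂_2 = (21 − 6) − 13 = 2, and the invariant factors of ∂_2 are all 1, so H_1 = Z^2.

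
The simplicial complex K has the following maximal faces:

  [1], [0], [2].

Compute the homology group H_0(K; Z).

H_0 ≅ Z^3.

Order the vertices as 0 < 1 < 2. Listing each simplex with vertices in this order, K has dimension 0 with simplices:

  0-simplices (3): [0], [1], [2]

so the chain groups are C_0 ≅ Z^3.

Reading off H_k = ker ∂_k / im ∂_{k+1}:

  H_0: rank C_0 − rank ∂_1 = 3 − 0 = 3, and there is no ∂_1, so H_0 ≅ Z^3.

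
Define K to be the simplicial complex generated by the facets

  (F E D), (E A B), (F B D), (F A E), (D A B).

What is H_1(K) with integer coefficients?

Order the vertices as A < B < D < E < F. Listing each simplex with vertices in this order, K has dimension 2 with simplices:

  0-simplices (5): A, B, D, E, F
  1-simplices (10): AB, AD, AE, AF, BD, BE, BF, DE, DF, EF
  2-simplices (5): ABD, ABE, AEF, BDF, DEF

so the chain groups are C_0 ≅ Z^5, C_1 ≅ Z^10, C_2 ≅ Z^5.

The boundary map ∂_1: C_1 → C_0 maps an edge to its endpoints' difference, ∂[p,q] = q − p. For instance
  ∂BF = F − B.
The 5×10 boundary matrix has rank 4 and Smith normal form diag(1,1,1,1).

∂_2: C_2 → C_1 acts by ∂[p,q,r] = [q,r] − [p,r] + [p,q]. For instance
  ∂BDF = DF − BF + BD,
  ∂AEF = EF − AF + AE.
As a 10×5 matrix over Z this has rank 5, with invariant factors (1,1,1,1,1).

Computing H_k = (kernel of ∂_k) / (image of ∂_{k+1}):

  H_1: rank ker ∂_1 − rank ∂_2 = (10 − 4) − 5 = 1, and the invariant factors of ∂_2 are all 1, so H_1 = Z.

(K is a triangulation of the Möbius band.)

H_1 ≅ Z.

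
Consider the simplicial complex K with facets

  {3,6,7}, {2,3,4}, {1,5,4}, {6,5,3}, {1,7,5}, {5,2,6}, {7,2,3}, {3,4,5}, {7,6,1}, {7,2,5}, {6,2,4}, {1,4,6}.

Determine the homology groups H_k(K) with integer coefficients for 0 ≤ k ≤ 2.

H_0 ≅ Z,  H_1 ≅ Z/2,  H_2 = 0.

K has 7 vertices, 18 edges, 12 triangles.
rank ∂_0 = 0, rank ∂_1 = 6 ⇒ b_0 = 7 − 0 − 6 = 1; all invariant factors of ∂_1 are 1 so no torsion. So H_0 = Z.
rank ∂_1 = 6, rank ∂_2 = 12 ⇒ b_1 = 18 − 6 − 12 = 0; ∂_2 has invariant factor(s) [2] giving torsion. So H_1 = Z/2.
rank ∂_2 = 12, rank ∂_3 = 0 ⇒ b_2 = 12 − 12 − 0 = 0. So H_2 = 0.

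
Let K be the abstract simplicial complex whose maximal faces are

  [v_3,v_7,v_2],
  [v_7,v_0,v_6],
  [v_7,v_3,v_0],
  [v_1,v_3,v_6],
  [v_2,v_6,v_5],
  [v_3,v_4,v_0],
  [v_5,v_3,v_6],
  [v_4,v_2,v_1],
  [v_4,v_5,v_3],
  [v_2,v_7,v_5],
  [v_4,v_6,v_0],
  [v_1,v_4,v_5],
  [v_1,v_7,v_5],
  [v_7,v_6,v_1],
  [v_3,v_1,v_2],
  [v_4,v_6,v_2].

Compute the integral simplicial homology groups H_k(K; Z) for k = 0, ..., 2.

We work with the vertex ordering v_0 < v_1 < v_2 < v_3 < v_4 < v_5 < v_6 < v_7. The simplices of K, each written with vertices in increasing order, are:

  0-simplices (8): [v_0], [v_1], [v_2], [v_3], [v_4], [v_5], [v_6], [v_7]
  1-simplices (24): (24 of them)
  2-simplices (16): (16 of them)

so the chain groups are C_0 ≅ Z^8, C_1 ≅ Z^24, C_2 ≅ Z^16.

Boundary ∂_1: C_1 → C_0 is given by ∂[p,q] = [q] − [p]. For instance
  ∂[v_4,v_6] = [v_6] − [v_4].
The 8×24 boundary matrix has rank 7 and Smith normal form diag(1,1,1,1,1,1,1).

∂_2: C_2 → C_1 maps a triangle to the signed sum of its edges. For instance
  ∂[v_1,v_3,v_6] = [v_3,v_6] − [v_1,v_6] + [v_1,v_3],
  ∂[v_1,v_5,v_7] = [v_5,v_7] − [v_1,v_7] + [v_1,v_5].
This gives a 24×16 integer matrix of rank 15; reducing to Smith normal form yields diagonal entries (1,1,1,1,1,1,1,1,1,1,1,1,1,1,1).

Computing H_k = (kernel of ∂_k) / (image of ∂_{k+1}):

  H_0: rank C_0 − rank ∂_1 = 8 − 7 = 1, and the invariant factors of ∂_1 are all 1, so H_0 = Z.
  H_1: rank ker ∂_1 − rank ∂_2 = (24 − 7) − 15 = 2, and the invariant factors of ∂_2 are all 1, so H_1 = Z^2.
  H_2: rank ker ∂_2 − rank ∂_3 = (16 − 15) − 0 = 1, and there is no ∂_3, so H_2 = Z.

As a check, the Euler characteristic is 8 − 24 + 16 = 0, which agrees with 1 − 2 + 1 = 0.

H_0 = Z,  H_1 = Z^2,  H_2 = Z.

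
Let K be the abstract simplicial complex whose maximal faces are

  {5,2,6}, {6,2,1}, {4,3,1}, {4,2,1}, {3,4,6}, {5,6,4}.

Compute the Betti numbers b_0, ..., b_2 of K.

b_0 = 1, b_1 = 1, b_2 = 0.

Order the vertices as 1 < 2 < 3 < 4 < 5 < 6. Listing each simplex with vertices in this order, K has dimension 2 with simplices:

  0-simplices (6): [1], [2], [3], [4], [5], [6]
  1-simplices (12): [1,2], [1,3], [1,4], [1,6], [2,4], [2,5], [2,6], [3,4], [3,6], [4,5], [4,6], [5,6]
  2-simplices (6): [1,2,4], [1,2,6], [1,3,4], [2,5,6], [3,4,6], [4,5,6]

so the chain groups are C_0 ≅ Z^6, C_1 ≅ Z^12, C_2 ≅ Z^6.

The boundary map ∂_1: C_1 → C_0 is given by ∂[p,q] = [q] − [p].
As a 6×12 matrix over Z this has rank 5, with invariant factors (1,1,1,1,1).

Boundary ∂_2: C_2 → C_1 acts by ∂[p,q,r] = [q,r] − [p,r] + [p,q]. For instance
  ∂[1,2,4] = [2,4] − [1,4] + [1,2],
  ∂[3,4,6] = [4,6] − [3,6] + [3,4].
The resulting 12×6 matrix has rank 6, and its Smith normal form has invariant factors (1,1,1,1,1,1).

Computing H_k = (kernel of ∂_k) / (image of ∂_{k+1}):

  H_0: rank C_0 − rank ∂_1 = 6 − 5 = 1, and the invariant factors of ∂_1 are all 1, so H_0 = Z.
  H_1: rank ker ∂_1 − rank ∂_2 = (12 − 5) − 6 = 1, and the invariant factors of ∂_2 are all 1, so H_1 = Z.
  H_2: rank ker ∂_2 − rank ∂_3 = (6 − 6) − 0 = 0, and there is no ∂_3, so H_2 = 0.

(K is a triangulation of the cylinder S^1 x I.)

Hence the Betti numbers are b_0 = 1, b_1 = 1, b_2 = 0.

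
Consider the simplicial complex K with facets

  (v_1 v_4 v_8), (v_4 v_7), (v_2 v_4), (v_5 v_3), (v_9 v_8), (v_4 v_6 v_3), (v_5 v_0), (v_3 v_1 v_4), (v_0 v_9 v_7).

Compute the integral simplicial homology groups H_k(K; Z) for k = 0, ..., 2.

Take the total order v_0 < v_1 < v_2 < v_3 < v_4 < v_5 < v_6 < v_7 < v_8 < v_9 on the vertex set. Then K (dimension 2) consists of the simplices:

  0-simplices (10): [v_0], [v_1], [v_2], [v_3], [v_4], [v_5], [v_6], [v_7], [v_8], [v_9]
  1-simplices (15): (15 of them)
  2-simplices (4): [v_0,v_7,v_9], [v_1,v_3,v_4], [v_1,v_4,v_8], [v_3,v_4,v_6]

Hence C_0 ≅ Z^10, C_1 ≅ Z^15, C_2 ≅ Z^4.

The boundary map ∂_1: C_1 → C_0 maps an edge to its endpoints' difference, ∂[p,q] = q − p.
This gives a 10×15 integer matrix of rank 9; reducing to Smith normal form yields diagonal entries (1,1,1,1,1,1,1,1,1).

The boundary map ∂_2: C_2 → C_1 maps a triangle to the signed sum of its edges. For instance
  ∂[v_1,v_3,v_4] = [v_3,v_4] − [v_1,v_4] + [v_1,v_3],
  ∂[v_3,v_4,v_6] = [v_4,v_6] − [v_3,v_6] + [v_3,v_4].
As a 15×4 matrix over Z this has rank 4, with invariant factors (1,1,1,1).

From H_k ≅ ker(∂_k) / im(∂_{k+1}) we obtain:

  H_0: rank C_0 − rank ∂_1 = 10 − 9 = 1, and the invariant factors of ∂_1 are all 1, so H_0 = Z.
  H_1: rank ker ∂_1 − rank ∂_2 = (15 − 9) − 4 = 2, and the invariant factors of ∂_2 are all 1, so H_1 = Z^2.
  H_2: rank ker ∂_2 − rank ∂_3 = (4 − 4) − 0 = 0, and there is no ∂_3, so H_2 = 0.

As a check, the Euler characteristic is 10 − 15 + 4 = -1, which agrees with 1 − 2 + 0 = -1.

H_0 ≅ Z,  H_1 ≅ Z^2,  H_2 = 0.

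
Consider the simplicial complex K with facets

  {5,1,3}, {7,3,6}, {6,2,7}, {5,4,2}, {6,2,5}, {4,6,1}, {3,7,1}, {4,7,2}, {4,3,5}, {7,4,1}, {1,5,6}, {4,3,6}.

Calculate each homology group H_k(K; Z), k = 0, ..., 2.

Order the vertices as 1 < 2 < 3 < 4 < 5 < 6 < 7. Listing each simplex with vertices in this order, K has dimension 2 with simplices:

  0-simplices (7): [1], [2], [3], [4], [5], [6], [7]
  1-simplices (18): [1,3], [1,4], [1,5], [1,6], [1,7], [2,4], [2,5], [2,6], [2,7], [3,4], [3,5], [3,6], [3,7], [4,5], [4,6], [4,7], [5,6], [6,7]
  2-simplices (12): [1,3,5], [1,3,7], [1,4,6], [1,4,7], [1,5,6], [2,4,5], [2,4,7], [2,5,6], [2,6,7], [3,4,5], [3,4,6], [3,6,7]

Hence C_0 ≅ Z^7, C_1 ≅ Z^18, C_2 ≅ Z^12.

∂_1: C_1 → C_0 maps an edge to its endpoints' difference, ∂[p,q] = q − p.
The resulting 7×18 matrix has rank 6, and its Smith normal form has invariant factors (1,1,1,1,1,1).

The boundary map ∂_2: C_2 → C_1 sends each 2-simplex [p,q,r] to [q,r] − [p,r] + [p,q]. For instance
  ∂[1,4,6] = [4,6] − [1,6] + [1,4],
  ∂[2,4,7] = [4,7] − [2,7] + [2,4].
The resulting 18×12 matrix has rank 12, and its Smith normal form has invariant factors (1,1,1,1,1,1,1,1,1,1,1,2).

Now H_k = ker ∂_k / im ∂_{k+1}, so:

  H_0: rank C_0 − rank ∂_1 = 7 − 6 = 1, and the invariant factors of ∂_1 are all 1, so H_0 ≅ Z.
  H_1: rank ker ∂_1 − rank ∂_2 = (18 − 6) − 12 = 0, and ∂_2 has invariant factor 2 > 1, so H_1 ≅ Z/2Z.
  H_2: rank ker ∂_2 − rank ∂_3 = (12 − 12) − 0 = 0, and there is no ∂_3, so H_2 ≅ 0.

H_0 ≅ Z,  H_1 ≅ Z/2Z,  H_2 = 0.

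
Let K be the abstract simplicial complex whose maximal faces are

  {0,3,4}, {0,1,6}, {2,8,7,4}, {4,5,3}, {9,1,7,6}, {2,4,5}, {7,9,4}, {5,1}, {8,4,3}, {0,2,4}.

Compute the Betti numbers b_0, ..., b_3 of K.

Order the vertices as 0 < 1 < 2 < 3 < 4 < 5 < 6 < 7 < 8 < 9. Listing each simplex with vertices in this order, K has dimension 3 with simplices:

  0-simplices (10): [0], [1], [2], [3], [4], [5], [6], [7], [8], [9]
  1-simplices (24): (24 of them)
  2-simplices (15): [0,1,6], [0,2,4], [0,3,4], [1,6,7], [1,6,9], [1,7,9], [2,4,5], [2,4,7], [2,4,8], [2,7,8], [3,4,5], [3,4,8], [4,7,8], [4,7,9], [6,7,9]
  3-simplices (2): [1,6,7,9], [2,4,7,8]

Hence C_0 ≅ Z^10, C_1 ≅ Z^24, C_2 ≅ Z^15, C_3 ≅ Z^2.

∂_1: C_1 → C_0 sends each edge [p,q] (with p < q) to q − p. For instance
  ∂[6,9] = [9] − [6].
This gives a 10×24 integer matrix of rank 9; reducing to Smith normal form yields diagonal entries (1,1,1,1,1,1,1,1,1).

∂_2: C_2 → C_1 maps a triangle to the signed sum of its edges. For instance
  ∂[2,7,8] = [7,8] − [2,8] + [2,7],
  ∂[0,1,6] = [1,6] − [0,6] + [0,1].
As a 24×15 matrix over Z this has rank 13, with invariant factors (1,1,1,1,1,1,1,1,1,1,1,1,1).

The boundary map ∂_3: C_3 → C_2 sends each 3-simplex σ to the alternating sum Σ_i (−1)^i (σ with its i-th vertex removed). For instance
  ∂[1,6,7,9] = [6,7,9] − [1,7,9] + [1,6,9] − [1,6,7],
  ∂[2,4,7,8] = [4,7,8] − [2,7,8] + [2,4,8] − [2,4,7].
This gives a 15×2 integer matrix of rank 2; reducing to Smith normal form yields diagonal entries (1,1).

Reading off H_k = ker ∂_k / im ∂_{k+1}:

  H_0: rank C_0 − rank ∂_1 = 10 − 9 = 1, and the invariant factors of ∂_1 are all 1, so H_0 ≅ Z.
  H_1: rank ker ∂_1 − rank ∂_2 = (24 − 9) − 13 = 2, and the invariant factors of ∂_2 are all 1, so H_1 ≅ Z^2.
  H_2: rank ker ∂_2 − rank ∂_3 = (15 − 13) − 2 = 0, and the invariant factors of ∂_3 are all 1, so H_2 ≅ 0.
  H_3: rank ker ∂_3 − rank ∂_4 = (2 − 2) − 0 = 0, and there is no ∂_4, so H_3 ≅ 0.

Hence the Betti numbers are b_0 = 1, b_1 = 2, b_2 = 0, b_3 = 0.

b_0 = 1, b_1 = 2, b_2 = 0, b_3 = 0.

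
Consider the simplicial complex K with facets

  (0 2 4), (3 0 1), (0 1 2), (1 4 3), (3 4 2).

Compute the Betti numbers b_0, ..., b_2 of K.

Fix the vertex order 0 < 1 < 2 < 3 < 4 and write every simplex with vertices in increasing order. Then dim K = 2 and the simplices of K are:

  0-simplices (5): [0], [1], [2], [3], [4]
  1-simplices (10): [0,1], [0,2], [0,3], [0,4], [1,2], [1,3], [1,4], [2,3], [2,4], [3,4]
  2-simplices (5): [0,1,2], [0,1,3], [0,2,4], [1,3,4], [2,3,4]

Hence C_0 ≅ Z^5, C_1 ≅ Z^10, C_2 ≅ Z^5.

Boundary ∂_1: C_1 → C_0 is given by ∂[p,q] = [q] − [p]. For instance
  ∂[2,3] = [3] − [2].
This gives a 5×10 integer matrix of rank 4; reducing to Smith normal form yields diagonal entries (1,1,1,1).

∂_2: C_2 → C_1 acts by ∂[p,q,r] = [q,r] − [p,r] + [p,q]. For instance
  ∂[1,3,4] = [3,4] − [1,4] + [1,3],
  ∂[0,1,3] = [1,3] − [0,3] + [0,1].
The 10×5 boundary matrix has rank 5 and Smith normal form diag(1,1,1,1,1).

From H_k ≅ ker(∂_k) / im(∂_{k+1}) we obtain:

  H_0: rank C_0 − rank ∂_1 = 5 − 4 = 1, and the invariant factors of ∂_1 are all 1, so H_0 ≅ Z.
  H_1: rank ker ∂_1 − rank ∂_2 = (10 − 4) − 5 = 1, and the invariant factors of ∂_2 are all 1, so H_1 ≅ Z.
  H_2: rank ker ∂_2 − rank ∂_3 = (5 − 5) − 0 = 0, and there is no ∂_3, so H_2 ≅ 0.

As a check, the Euler characteristic is 5 − 10 + 5 = 0, which agrees with 1 − 1 + 0 = 0.

Hence the Betti numbers are b_0 = 1, b_1 = 1, b_2 = 0.

b_0 = 1, b_1 = 1, b_2 = 0.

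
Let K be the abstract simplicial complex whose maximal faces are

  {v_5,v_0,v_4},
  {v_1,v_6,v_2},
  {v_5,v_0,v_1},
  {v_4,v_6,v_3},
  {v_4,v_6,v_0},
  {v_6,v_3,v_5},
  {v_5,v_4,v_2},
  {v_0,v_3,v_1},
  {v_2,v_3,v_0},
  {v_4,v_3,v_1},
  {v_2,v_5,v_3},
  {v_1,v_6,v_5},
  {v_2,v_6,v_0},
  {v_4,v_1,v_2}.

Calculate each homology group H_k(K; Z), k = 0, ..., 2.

H_0 = Z,  H_1 = Z^2,  H_2 = Z.

Take the total order v_0 < v_1 < v_2 < v_3 < v_4 < v_5 < v_6 on the vertex set. Then K (dimension 2) consists of the simplices:

  0-simplices (7): [v_0], [v_1], [v_2], [v_3], [v_4], [v_5], [v_6]
  1-simplices (21): (21 of them)
  2-simplices (14): (14 of them)

Hence C_0 ≅ Z^7, C_1 ≅ Z^21, C_2 ≅ Z^14.

The boundary map ∂_1: C_1 → C_0 sends each edge [p,q] (with p < q) to q − p.
As a 7×21 matrix over Z this has rank 6, with invariant factors (1,1,1,1,1,1).

The boundary map ∂_2: C_2 → C_1 sends each 2-simplex [p,q,r] to [q,r] − [p,r] + [p,q]. For instance
  ∂[v_0,v_4,v_6] = [v_4,v_6] − [v_0,v_6] + [v_0,v_4],
  ∂[v_1,v_3,v_4] = [v_3,v_4] − [v_1,v_4] + [v_1,v_3].
The resulting 21×14 matrix has rank 13, and its Smith normal form has invariant factors (1,1,1,1,1,1,1,1,1,1,1,1,1).

From H_k ≅ ker(∂_k) / im(∂_{k+1}) we obtain:

  H_0: rank C_0 − rank ∂_1 = 7 − 6 = 1, and the invariant factors of ∂_1 are all 1, so H_0 ≅ Z.
  H_1: rank ker ∂_1 − rank ∂_2 = (21 − 6) − 13 = 2, and the invariant factors of ∂_2 are all 1, so H_1 ≅ Z^2.
  H_2: rank ker ∂_2 − rank ∂_3 = (14 − 13) − 0 = 1, and there is no ∂_3, so H_2 ≅ Z.

As a check, the Euler characteristic is 7 − 21 + 14 = 0, which agrees with 1 − 2 + 1 = 0.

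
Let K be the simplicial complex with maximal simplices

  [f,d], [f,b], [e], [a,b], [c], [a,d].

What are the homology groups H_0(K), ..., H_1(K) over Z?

Take the total order a < b < c < d < e < f on the vertex set. Then K (dimension 1) consists of the simplices:

  0-simplices (6): a, b, c, d, e, f
  1-simplices (4): ab, ad, bf, df

Hence C_0 ≅ Z^6, C_1 ≅ Z^4.

The boundary map ∂_1: C_1 → C_0 is given by ∂[p,q] = [q] − [p]. For instance
  ∂ad = d − a.
As a 6×4 matrix over Z this has rank 3, with invariant factors (1,1,1).

Computing H_k = (kernel of ∂_k) / (image of ∂_{k+1}):

  H_0: rank C_0 − rank ∂_1 = 6 − 3 = 3, and the invariant factors of ∂_1 are all 1, so H_0 = Z^3.
  H_1: rank ker ∂_1 − rank ∂_2 = (4 − 3) − 0 = 1, and there is no ∂_2, so H_1 = Z.

(K is a triangulation of the disjoint union of the circle S^1 and a set of 2 points.)

H_0 = Z^3,  H_1 = Z.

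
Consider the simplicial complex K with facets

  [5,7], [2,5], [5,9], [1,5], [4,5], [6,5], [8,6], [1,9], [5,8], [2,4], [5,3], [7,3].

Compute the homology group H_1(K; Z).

Fix the vertex order 1 < 2 < 3 < 4 < 5 < 6 < 7 < 8 < 9 and write every simplex with vertices in increasing order. Then dim K = 1 and the simplices of K are:

  0-simplices (9): [1], [2], [3], [4], [5], [6], [7], [8], [9]
  1-simplices (12): [1,5], [1,9], [2,4], [2,5], [3,5], [3,7], [4,5], [5,6], [5,7], [5,8], [5,9], [6,8]

so the chain groups are C_0 ≅ Z^9, C_1 ≅ Z^12.

∂_1: C_1 → C_0 is given by ∂[p,q] = [q] − [p].
As a 9×12 matrix over Z this has rank 8, with invariant factors (1,1,1,1,1,1,1,1).

Reading off H_k = ker ∂_k / im ∂_{k+1}:

  H_1: rank ker ∂_1 − rank ∂_2 = (12 − 8) − 0 = 4, and there is no ∂_2, so H_1 = Z^4.

(K is a triangulation of a wedge of 4 circles.)

H_1 = Z^4.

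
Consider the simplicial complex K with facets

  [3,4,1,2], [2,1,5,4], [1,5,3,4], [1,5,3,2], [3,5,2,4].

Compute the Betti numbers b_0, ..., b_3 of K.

b_0 = 1, b_1 = 0, b_2 = 0, b_3 = 1.

Take the total order 1 < 2 < 3 < 4 < 5 on the vertex set. Then K (dimension 3) consists of the simplices:

  0-simplices (5): [1], [2], [3], [4], [5]
  1-simplices (10): [1,2], [1,3], [1,4], [1,5], [2,3], [2,4], [2,5], [3,4], [3,5], [4,5]
  2-simplices (10): [1,2,3], [1,2,4], [1,2,5], [1,3,4], [1,3,5], [1,4,5], [2,3,4], [2,3,5], [2,4,5], [3,4,5]
  3-simplices (5): [1,2,3,4], [1,2,3,5], [1,2,4,5], [1,3,4,5], [2,3,4,5]

Hence C_0 ≅ Z^5, C_1 ≅ Z^10, C_2 ≅ Z^10, C_3 ≅ Z^5.

The boundary map ∂_1: C_1 → C_0 sends each edge [p,q] (with p < q) to q − p.
The resulting 5×10 matrix has rank 4, and its Smith normal form has invariant factors (1,1,1,1).

The boundary map ∂_2: C_2 → C_1 maps a triangle to the signed sum of its edges. For instance
  ∂[1,2,5] = [2,5] − [1,5] + [1,2],
  ∂[1,3,4] = [3,4] − [1,4] + [1,3].
This gives a 10×10 integer matrix of rank 6; reducing to Smith normal form yields diagonal entries (1,1,1,1,1,1).

∂_3: C_3 → C_2 sends each 3-simplex σ to the alternating sum Σ_i (−1)^i (σ with its i-th vertex removed). For instance
  ∂[1,3,4,5] = [3,4,5] − [1,4,5] + [1,3,5] − [1,3,4],
  ∂[1,2,3,5] = [2,3,5] − [1,3,5] + [1,2,5] − [1,2,3].
The resulting 10×5 matrix has rank 4, and its Smith normal form has invariant factors (1,1,1,1).

Now H_k = ker ∂_k / im ∂_{k+1}, so:

  H_0: rank C_0 − rank ∂_1 = 5 − 4 = 1, and the invariant factors of ∂_1 are all 1, so H_0 ≅ Z.
  H_1: rank ker ∂_1 − rank ∂_2 = (10 − 4) − 6 = 0, and the invariant factors of ∂_2 are all 1, so H_1 ≅ 0.
  H_2: rank ker ∂_2 − rank ∂_3 = (10 − 6) − 4 = 0, and the invariant factors of ∂_3 are all 1, so H_2 ≅ 0.
  H_3: rank ker ∂_3 − rank ∂_4 = (5 − 4) − 0 = 1, and there is no ∂_4, so H_3 ≅ Z.

As a check, the Euler characteristic is 5 − 10 + 10 − 5 = 0, which agrees with 1 − 0 + 0 − 1 = 0.

Hence the Betti numbers are b_0 = 1, b_1 = 0, b_2 = 0, b_3 = 1.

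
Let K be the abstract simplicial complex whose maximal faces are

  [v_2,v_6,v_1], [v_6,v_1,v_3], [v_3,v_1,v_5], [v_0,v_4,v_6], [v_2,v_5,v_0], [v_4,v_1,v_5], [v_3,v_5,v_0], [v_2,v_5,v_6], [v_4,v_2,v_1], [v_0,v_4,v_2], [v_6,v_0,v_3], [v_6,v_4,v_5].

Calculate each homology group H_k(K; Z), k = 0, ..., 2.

H_0 = Z,  H_1 = Z/2,  H_2 = 0.

Order the vertices as v_0 < v_1 < v_2 < v_3 < v_4 < v_5 < v_6. Listing each simplex with vertices in this order, K has dimension 2 with simplices:

  0-simplices (7): [v_0], [v_1], [v_2], [v_3], [v_4], [v_5], [v_6]
  1-simplices (18): (18 of them)
  2-simplices (12): (12 of them)

giving chain groups C_0 ≅ Z^7, C_1 ≅ Z^18, C_2 ≅ Z^12.

Boundary ∂_1: C_1 → C_0 sends each edge [p,q] (with p < q) to q − p. For instance
  ∂[v_3,v_5] = [v_5] − [v_3].
The 7×18 boundary matrix has rank 6 and Smith normal form diag(1,1,1,1,1,1).

Boundary ∂_2: C_2 → C_1 acts by ∂[p,q,r] = [q,r] − [p,r] + [p,q]. For instance
  ∂[v_2,v_5,v_6] = [v_5,v_6] − [v_2,v_6] + [v_2,v_5],
  ∂[v_1,v_3,v_5] = [v_3,v_5] − [v_1,v_5] + [v_1,v_3].
The resulting 18×12 matrix has rank 12, and its Smith normal form has invariant factors (1,1,1,1,1,1,1,1,1,1,1,2).

Reading off H_k = ker ∂_k / im ∂_{k+1}:

  H_0: rank C_0 − rank ∂_1 = 7 − 6 = 1, and the invariant factors of ∂_1 are all 1, so H_0 ≅ Z.
  H_1: rank ker ∂_1 − rank ∂_2 = (18 − 6) − 12 = 0, and ∂_2 has invariant factor 2 > 1, so H_1 ≅ Z/2.
  H_2: rank ker ∂_2 − rank ∂_3 = (12 − 12) − 0 = 0, and there is no ∂_3, so H_2 ≅ 0.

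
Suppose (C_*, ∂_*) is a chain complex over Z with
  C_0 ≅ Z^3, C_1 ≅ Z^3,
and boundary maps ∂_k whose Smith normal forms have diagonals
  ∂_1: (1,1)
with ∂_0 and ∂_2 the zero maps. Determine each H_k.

H_0: b_0 = 3 − 0 − 2 = 1; torsion from ∂_1 factors > 1: none. So H_0 = Z.
H_1: b_1 = 3 − 2 − 0 = 1; torsion from ∂_2 factors > 1: none. So H_1 = Z.

H_0 = Z,  H_1 = Z.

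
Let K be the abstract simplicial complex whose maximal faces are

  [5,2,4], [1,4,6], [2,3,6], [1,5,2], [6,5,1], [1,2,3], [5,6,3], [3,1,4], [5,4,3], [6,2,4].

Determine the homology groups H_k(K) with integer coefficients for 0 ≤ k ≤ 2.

H_0 = Z,  H_1 = Z/2,  H_2 = 0.

We work with the vertex ordering 1 < 2 < 3 < 4 < 5 < 6. The simplices of K, each written with vertices in increasing order, are:

  0-simplices (6): [1], [2], [3], [4], [5], [6]
  1-simplices (15): [1,2], [1,3], [1,4], [1,5], [1,6], [2,3], [2,4], [2,5], [2,6], [3,4], [3,5], [3,6], [4,5], [4,6], [5,6]
  2-simplices (10): [1,2,3], [1,2,5], [1,3,4], [1,4,6], [1,5,6], [2,3,6], [2,4,5], [2,4,6], [3,4,5], [3,5,6]

giving chain groups C_0 ≅ Z^6, C_1 ≅ Z^15, C_2 ≅ Z^10.

Boundary ∂_1: C_1 → C_0 sends each edge [p,q] (with p < q) to q − p. For instance
  ∂[5,6] = [6] − [5].
The resulting 6×15 matrix has rank 5, and its Smith normal form has invariant factors (1,1,1,1,1).

Boundary ∂_2: C_2 → C_1 acts by ∂[p,q,r] = [q,r] − [p,r] + [p,q]. For instance
  ∂[3,5,6] = [5,6] − [3,6] + [3,5],
  ∂[1,2,3] = [2,3] − [1,3] + [1,2].
The resulting 15×10 matrix has rank 10, and its Smith normal form has invariant factors (1,1,1,1,1,1,1,1,1,2).

From H_k ≅ ker(∂_k) / im(∂_{k+1}) we obtain:

  H_0: rank C_0 − rank ∂_1 = 6 − 5 = 1, and the invariant factors of ∂_1 are all 1, so H_0 ≅ Z.
  H_1: rank ker ∂_1 − rank ∂_2 = (15 − 5) − 10 = 0, and ∂_2 has invariant factor 2 > 1, so H_1 ≅ Z/2.
  H_2: rank ker ∂_2 − rank ∂_3 = (10 − 10) − 0 = 0, and there is no ∂_3, so H_2 ≅ 0.

As a check, the Euler characteristic is 6 − 15 + 10 = 1, which agrees with 1 − 0 + 0 = 1.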